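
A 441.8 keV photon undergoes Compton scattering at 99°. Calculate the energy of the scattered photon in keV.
220.9186 keV

First convert energy to wavelength:
λ = hc/E, with hc ≈ 1239.842 keV·pm (i.e. 1239.842 eV·nm)

For E = 441.8 keV = 441800 eV:
λ = 1239.842 keV·pm / 441.8 keV
λ = 2.8063 pm

Calculate the Compton shift:
Δλ = λ_C(1 - cos(99°)) = 2.4263 × 1.1564
Δλ = 2.8059 pm

Final wavelength:
λ' = 2.8063 + 2.8059 = 5.6122 pm

Final energy:
E' = hc/λ' = 1239.842 / 5.6122 = 220.9186 keV

(Intermediate values are shown rounded; full precision is carried through to the final answer.)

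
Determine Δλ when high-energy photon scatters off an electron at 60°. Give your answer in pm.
1.2132 pm

Using the Compton scattering formula:
Δλ = λ_C(1 - cos θ)

where λ_C = h/(m_e·c) ≈ 2.4263 pm is the Compton wavelength of an electron.

For θ = 60°:
cos(60°) = 0.5000
1 - cos(60°) = 0.5000

Δλ = 2.4263 × 0.5000
Δλ = 1.2132 pm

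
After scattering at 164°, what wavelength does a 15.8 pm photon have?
20.5586 pm

Using the Compton scattering formula:
λ' = λ + Δλ = λ + λ_C(1 - cos θ)

Given:
- Initial wavelength λ = 15.8 pm
- Scattering angle θ = 164°
- Compton wavelength λ_C ≈ 2.4263 pm

Calculate the shift:
Δλ = 2.4263 × (1 - cos(164°))
Δλ = 2.4263 × 1.9613
Δλ = 4.7586 pm

Final wavelength:
λ' = 15.8 + 4.7586 = 20.5586 pm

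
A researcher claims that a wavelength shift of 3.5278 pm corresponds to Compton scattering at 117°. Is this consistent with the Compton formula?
Yes, consistent

Calculate the expected shift for θ = 117°:

Δλ_expected = λ_C(1 - cos(117°))
Δλ_expected = 2.4263 × (1 - cos(117°))
Δλ_expected = 2.4263 × 1.4540
Δλ_expected = 3.5278 pm

Given shift: 3.5278 pm
Expected shift: 3.5278 pm
Difference: 0.0000 pm

The values match. This is consistent with Compton scattering at the stated angle.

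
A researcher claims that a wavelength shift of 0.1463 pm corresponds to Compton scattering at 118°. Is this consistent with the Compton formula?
No, inconsistent

Calculate the expected shift for θ = 118°:

Δλ_expected = λ_C(1 - cos(118°))
Δλ_expected = 2.4263 × (1 - cos(118°))
Δλ_expected = 2.4263 × 1.4695
Δλ_expected = 3.5654 pm

Given shift: 0.1463 pm
Expected shift: 3.5654 pm
Difference: 3.4191 pm

The values do not match. The given shift corresponds to θ ≈ 20.0°, not 118°.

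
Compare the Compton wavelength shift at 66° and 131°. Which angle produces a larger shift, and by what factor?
131° produces the larger shift by a factor of 2.791

Calculate both shifts using Δλ = λ_C(1 - cos θ):

For θ₁ = 66°:
Δλ₁ = 2.4263 × (1 - cos(66°))
Δλ₁ = 2.4263 × 0.5933
Δλ₁ = 1.4394 pm

For θ₂ = 131°:
Δλ₂ = 2.4263 × (1 - cos(131°))
Δλ₂ = 2.4263 × 1.6561
Δλ₂ = 4.0181 pm

The 131° angle produces the larger shift.
Ratio: 4.0181/1.4394 = 2.791

(Intermediate values are shown rounded; full precision is carried through to the final answer.)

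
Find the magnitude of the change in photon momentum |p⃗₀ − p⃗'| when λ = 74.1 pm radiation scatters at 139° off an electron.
1.6297e-23 kg·m/s

Photon momentum magnitude is p = h/λ.

Initial momentum:
p₀ = h/λ = 6.6261e-34/7.4100e-11 = 8.9421e-24 kg·m/s

After scattering:
λ' = λ + Δλ = 74.1 + 4.2575 = 78.3575 pm
p' = h/λ' = 6.6261e-34/7.8357e-11 = 8.4562e-24 kg·m/s

Momentum is a vector; the scattered photon's direction makes angle θ = 139° with the incident direction. The magnitude of the vector change Δp⃗ = p⃗₀ − p⃗' is found from the law of cosines:
|Δp⃗|² = p₀² + p'² − 2p₀p'cos θ
|Δp⃗|² = (8.9421e-24)² + (8.4562e-24)² − 2·8.9421e-24·8.4562e-24·cos(139°)
|Δp⃗| = 1.6297e-23 kg·m/s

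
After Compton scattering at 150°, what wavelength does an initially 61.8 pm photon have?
66.3276 pm

Using the Compton formula: λ' = λ + λ_C(1 − cos θ)

For θ = 150°, cos θ = -√3/2 (exact) ≈ -0.8660, so:
1 − cos 150° = 1 − (-√3/2) ≈ 1.8660

Δλ = λ_C × 1.8660 = 2.4263 × 1.8660 = 4.5276 pm

λ' = 61.8 + 4.5276 = 66.3276 pm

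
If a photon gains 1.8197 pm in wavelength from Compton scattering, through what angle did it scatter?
75.52°

From the Compton formula Δλ = λ_C(1 - cos θ), we can solve for θ:

cos θ = 1 - Δλ/λ_C

Given:
- Δλ = 1.8197 pm
- λ_C = h/(m_e·c) ≈ 2.42631024 pm

cos θ = 1 - 1.8197/2.42631024
cos θ = 1 - 0.749987
cos θ = 0.250013

θ = arccos(0.250013)
θ = 75.52°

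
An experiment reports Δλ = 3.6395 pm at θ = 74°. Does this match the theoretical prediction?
No, inconsistent

Calculate the expected shift for θ = 74°:

Δλ_expected = λ_C(1 - cos(74°))
Δλ_expected = 2.4263 × (1 - cos(74°))
Δλ_expected = 2.4263 × 0.7244
Δλ_expected = 1.7575 pm

Given shift: 3.6395 pm
Expected shift: 1.7575 pm
Difference: 1.8819 pm

The values do not match. The given shift corresponds to θ ≈ 120.0°, not 74°.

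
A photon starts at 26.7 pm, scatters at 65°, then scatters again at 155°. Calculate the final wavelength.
32.7262 pm

Apply Compton shift twice:

First scattering at θ₁ = 65°:
Δλ₁ = λ_C(1 - cos(65°))
Δλ₁ = 2.4263 × 0.5774
Δλ₁ = 1.4009 pm

After first scattering:
λ₁ = 26.7 + 1.4009 = 28.1009 pm

Second scattering at θ₂ = 155°:
Δλ₂ = λ_C(1 - cos(155°))
Δλ₂ = 2.4263 × 1.9063
Δλ₂ = 4.6253 pm

Final wavelength:
λ₂ = 28.1009 + 4.6253 = 32.7262 pm

Total shift: Δλ_total = 1.4009 + 4.6253 = 6.0262 pm

(Intermediate values are shown rounded; full precision is carried through to the final answer.)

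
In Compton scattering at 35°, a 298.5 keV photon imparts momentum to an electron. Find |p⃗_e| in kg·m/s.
9.2507e-23 kg·m/s

The electron is initially at rest, so by conservation of momentum:
p⃗_e = p⃗₀ − p⃗'  (incident photon momentum minus scattered photon momentum)

Photon momentum magnitudes (p = h/λ = E/c):
λ₀ = hc/E₀ = 4.1536 pm → p₀ = h/λ₀ = 1.5953e-22 kg·m/s
Δλ = λ_C(1 − cos 35°) = 0.4388 pm
λ' = 4.5924 pm → p' = h/λ' = 1.4428e-22 kg·m/s

The scattered photon makes angle θ = 35° with the incident direction, so by the law of cosines:
|p⃗_e|² = p₀² + p'² − 2p₀p'cos θ
|p⃗_e|² = (1.5953e-22)² + (1.4428e-22)² − 2·1.5953e-22·1.4428e-22·cos(35°)
|p⃗_e| = 9.2507e-23 kg·m/s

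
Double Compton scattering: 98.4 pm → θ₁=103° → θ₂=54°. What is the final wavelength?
102.3723 pm

Apply Compton shift twice:

First scattering at θ₁ = 103°:
Δλ₁ = λ_C(1 - cos(103°))
Δλ₁ = 2.4263 × 1.2250
Δλ₁ = 2.9721 pm

After first scattering:
λ₁ = 98.4 + 2.9721 = 101.3721 pm

Second scattering at θ₂ = 54°:
Δλ₂ = λ_C(1 - cos(54°))
Δλ₂ = 2.4263 × 0.4122
Δλ₂ = 1.0002 pm

Final wavelength:
λ₂ = 101.3721 + 1.0002 = 102.3723 pm

Total shift: Δλ_total = 2.9721 + 1.0002 = 3.9723 pm

(Intermediate values are shown rounded; full precision is carried through to the final answer.)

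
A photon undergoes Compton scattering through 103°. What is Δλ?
2.9721 pm

Using the Compton scattering formula:
Δλ = λ_C(1 - cos θ)

where λ_C = h/(m_e·c) ≈ 2.4263 pm is the Compton wavelength of an electron.

For θ = 103°:
cos(103°) = -0.2250
1 - cos(103°) = 1.2250

Δλ = 2.4263 × 1.2250
Δλ = 2.9721 pm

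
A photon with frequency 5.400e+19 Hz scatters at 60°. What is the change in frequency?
9.684e+18 Hz (decrease)

Convert frequency to wavelength (c = 299792458 m/s):
λ₀ = c/f₀ = 299792458/5.400e+19 = 5.5517122e-12 m = 5.5517 pm

Calculate Compton shift:
Δλ = λ_C(1 - cos(60°)) = 1.2132 pm

Final wavelength:
λ' = λ₀ + Δλ = 5.5517 + 1.2132 = 6.7649 pm

Final frequency:
f' = c/λ' = 299792458/6.7648673e-12 = 4.4316088e+19 Hz

Frequency shift (decrease):
Δf = f₀ - f' = 5.400e+19 - 4.4316088e+19 = 9.684e+18 Hz

(Intermediate values are shown rounded; full precision is carried through to the final answer.)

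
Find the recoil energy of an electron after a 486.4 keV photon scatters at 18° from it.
21.6514 keV

By energy conservation: K_e = E_initial - E_final

First find the scattered photon energy:
Initial wavelength: λ = hc/E = 2.5490 pm
Compton shift: Δλ = λ_C(1 - cos(18°)) = 0.1188 pm
Final wavelength: λ' = 2.5490 + 0.1188 = 2.6678 pm
Final photon energy: E' = hc/λ' = 464.7486 keV

Electron kinetic energy:
K_e = E - E' = 486.4000 - 464.7486 = 21.6514 keV

(Intermediate values are shown rounded; full precision is carried through to the final answer.)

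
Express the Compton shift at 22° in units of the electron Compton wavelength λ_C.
0.0728 λ_C

The Compton shift formula is:
Δλ = λ_C(1 - cos θ)

Dividing both sides by λ_C:
Δλ/λ_C = 1 - cos θ

For θ = 22°:
Δλ/λ_C = 1 - cos(22°)
Δλ/λ_C = 1 - 0.9272
Δλ/λ_C = 0.0728

This means the shift is 0.0728 × λ_C = 0.1767 pm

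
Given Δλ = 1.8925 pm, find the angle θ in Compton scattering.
77.29°

From the Compton formula Δλ = λ_C(1 - cos θ), we can solve for θ:

cos θ = 1 - Δλ/λ_C

Given:
- Δλ = 1.8925 pm
- λ_C = h/(m_e·c) ≈ 2.42631024 pm

cos θ = 1 - 1.8925/2.42631024
cos θ = 1 - 0.779991
cos θ = 0.220009

θ = arccos(0.220009)
θ = 77.29°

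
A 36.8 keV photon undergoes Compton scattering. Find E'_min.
32.1669 keV (at θ = 180°)

The scattered photon has minimum energy when its wavelength is maximum, i.e., when the Compton shift Δλ = λ_C(1 − cos θ) is maximum. This occurs at θ = 180° (backscattering), giving Δλ_max = 2λ_C = 4.8526 pm.

Initial wavelength: λ₀ = hc/E₀ = 33.6914 pm
Maximum final wavelength: λ'_max = λ₀ + 2λ_C = 33.6914 + 4.8526 = 38.5440 pm
Minimum final energy: E'_min = hc/λ'_max = 32.1669 keV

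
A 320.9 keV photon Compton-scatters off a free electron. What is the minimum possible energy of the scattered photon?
142.2447 keV (at θ = 180°)

The scattered photon has minimum energy when its wavelength is maximum, i.e., when the Compton shift Δλ = λ_C(1 − cos θ) is maximum. This occurs at θ = 180° (backscattering), giving Δλ_max = 2λ_C = 4.8526 pm.

Initial wavelength: λ₀ = hc/E₀ = 3.8636 pm
Maximum final wavelength: λ'_max = λ₀ + 2λ_C = 3.8636 + 4.8526 = 8.7163 pm
Minimum final energy: E'_min = hc/λ'_max = 142.2447 keV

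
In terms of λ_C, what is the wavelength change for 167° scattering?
1.9744 λ_C

The Compton shift formula is:
Δλ = λ_C(1 - cos θ)

Dividing both sides by λ_C:
Δλ/λ_C = 1 - cos θ

For θ = 167°:
Δλ/λ_C = 1 - cos(167°)
Δλ/λ_C = 1 - -0.9744
Δλ/λ_C = 1.9744

This means the shift is 1.9744 × λ_C = 4.7904 pm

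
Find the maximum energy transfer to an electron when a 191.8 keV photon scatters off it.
82.2430 keV

Maximum energy transfer occurs at θ = 180° (backscattering).

Initial photon: E₀ = 191.8 keV → λ₀ = 6.4642 pm

Maximum Compton shift (at 180°):
Δλ_max = 2λ_C = 2 × 2.4263 = 4.8526 pm

Final wavelength:
λ' = 6.4642 + 4.8526 = 11.3169 pm

Minimum photon energy (maximum energy to electron):
E'_min = hc/λ' = 109.5570 keV

Maximum electron kinetic energy:
K_max = E₀ - E'_min = 191.8000 - 109.5570 = 82.2430 keV

(Intermediate values are shown rounded; full precision is carried through to the final answer.)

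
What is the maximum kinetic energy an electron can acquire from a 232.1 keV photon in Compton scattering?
110.4809 keV

Maximum energy transfer occurs at θ = 180° (backscattering).

Initial photon: E₀ = 232.1 keV → λ₀ = 5.3418 pm

Maximum Compton shift (at 180°):
Δλ_max = 2λ_C = 2 × 2.4263 = 4.8526 pm

Final wavelength:
λ' = 5.3418 + 4.8526 = 10.1945 pm

Minimum photon energy (maximum energy to electron):
E'_min = hc/λ' = 121.6191 keV

Maximum electron kinetic energy:
K_max = E₀ - E'_min = 232.1000 - 121.6191 = 110.4809 keV

(Intermediate values are shown rounded; full precision is carried through to the final answer.)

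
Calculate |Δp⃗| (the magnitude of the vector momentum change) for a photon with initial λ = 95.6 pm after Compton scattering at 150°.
1.3087e-23 kg·m/s

Photon momentum magnitude is p = h/λ.

Initial momentum:
p₀ = h/λ = 6.6261e-34/9.5600e-11 = 6.9310e-24 kg·m/s

After scattering:
λ' = λ + Δλ = 95.6 + 4.5276 = 100.1276 pm
p' = h/λ' = 6.6261e-34/1.0013e-10 = 6.6176e-24 kg·m/s

Momentum is a vector; the scattered photon's direction makes angle θ = 150° with the incident direction. The magnitude of the vector change Δp⃗ = p⃗₀ − p⃗' is found from the law of cosines:
|Δp⃗|² = p₀² + p'² − 2p₀p'cos θ
|Δp⃗|² = (6.9310e-24)² + (6.6176e-24)² − 2·6.9310e-24·6.6176e-24·cos(150°)
|Δp⃗| = 1.3087e-23 kg·m/s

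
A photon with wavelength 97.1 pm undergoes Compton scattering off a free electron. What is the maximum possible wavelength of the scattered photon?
101.9526 pm (at θ = 180°)

The Compton shift is Δλ = λ_C(1 − cos θ).

Since cos θ ranges from −1 to 1, the factor (1 − cos θ) ranges from 0 to 2; the maximum shift occurs at θ = 180° (backscattering):
Δλ_max = 2λ_C = 2 × 2.4263 pm = 4.8526 pm

Maximum scattered wavelength:
λ'_max = λ₀ + Δλ_max = 97.1 + 4.8526 = 101.9526 pm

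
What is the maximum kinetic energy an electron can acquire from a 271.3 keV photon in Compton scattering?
139.7186 keV

Maximum energy transfer occurs at θ = 180° (backscattering).

Initial photon: E₀ = 271.3 keV → λ₀ = 4.5700 pm

Maximum Compton shift (at 180°):
Δλ_max = 2λ_C = 2 × 2.4263 = 4.8526 pm

Final wavelength:
λ' = 4.5700 + 4.8526 = 9.4226 pm

Minimum photon energy (maximum energy to electron):
E'_min = hc/λ' = 131.5814 keV

Maximum electron kinetic energy:
K_max = E₀ - E'_min = 271.3000 - 131.5814 = 139.7186 keV

(Intermediate values are shown rounded; full precision is carried through to the final answer.)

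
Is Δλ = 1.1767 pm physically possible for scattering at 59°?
Yes, consistent

Calculate the expected shift for θ = 59°:

Δλ_expected = λ_C(1 - cos(59°))
Δλ_expected = 2.4263 × (1 - cos(59°))
Δλ_expected = 2.4263 × 0.4850
Δλ_expected = 1.1767 pm

Given shift: 1.1767 pm
Expected shift: 1.1767 pm
Difference: 0.0000 pm

The values match. This is consistent with Compton scattering at the stated angle.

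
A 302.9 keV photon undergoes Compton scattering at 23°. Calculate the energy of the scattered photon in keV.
289.2692 keV

First convert energy to wavelength:
λ = hc/E, with hc ≈ 1239.842 keV·pm (i.e. 1239.842 eV·nm)

For E = 302.9 keV = 302900 eV:
λ = 1239.842 keV·pm / 302.9 keV
λ = 4.0932 pm

Calculate the Compton shift:
Δλ = λ_C(1 - cos(23°)) = 2.4263 × 0.0795
Δλ = 0.1929 pm

Final wavelength:
λ' = 4.0932 + 0.1929 = 4.2861 pm

Final energy:
E' = hc/λ' = 1239.842 / 4.2861 = 289.2692 keV

(Intermediate values are shown rounded; full precision is carried through to the final answer.)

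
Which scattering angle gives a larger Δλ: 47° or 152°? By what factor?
152° produces the larger shift by a factor of 5.921

Calculate both shifts using Δλ = λ_C(1 - cos θ):

For θ₁ = 47°:
Δλ₁ = 2.4263 × (1 - cos(47°))
Δλ₁ = 2.4263 × 0.3180
Δλ₁ = 0.7716 pm

For θ₂ = 152°:
Δλ₂ = 2.4263 × (1 - cos(152°))
Δλ₂ = 2.4263 × 1.8829
Δλ₂ = 4.5686 pm

The 152° angle produces the larger shift.
Ratio: 4.5686/0.7716 = 5.921

(Intermediate values are shown rounded; full precision is carried through to the final answer.)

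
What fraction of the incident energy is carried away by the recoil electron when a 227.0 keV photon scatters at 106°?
0.3617 (or 36.17%)

Calculate initial and final photon energies:

Initial: E₀ = 227.0 keV → λ₀ = 5.4619 pm
Compton shift: Δλ = 3.0951 pm
Final wavelength: λ' = 8.5570 pm
Final energy: E' = 144.8930 keV

Fractional energy loss:
(E₀ - E')/E₀ = (227.0000 - 144.8930)/227.0000
= 82.1070/227.0000
= 0.3617
= 36.17%

(Intermediate values are shown rounded; full precision is carried through to the final answer.)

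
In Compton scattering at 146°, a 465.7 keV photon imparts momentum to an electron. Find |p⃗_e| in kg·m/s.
3.3040e-22 kg·m/s

The electron is initially at rest, so by conservation of momentum:
p⃗_e = p⃗₀ − p⃗'  (incident photon momentum minus scattered photon momentum)

Photon momentum magnitudes (p = h/λ = E/c):
λ₀ = hc/E₀ = 2.6623 pm → p₀ = h/λ₀ = 2.4888e-22 kg·m/s
Δλ = λ_C(1 − cos 146°) = 4.4378 pm
λ' = 7.1001 pm → p' = h/λ' = 9.3323e-23 kg·m/s

The scattered photon makes angle θ = 146° with the incident direction, so by the law of cosines:
|p⃗_e|² = p₀² + p'² − 2p₀p'cos θ
|p⃗_e|² = (2.4888e-22)² + (9.3323e-23)² − 2·2.4888e-22·9.3323e-23·cos(146°)
|p⃗_e| = 3.3040e-22 kg·m/s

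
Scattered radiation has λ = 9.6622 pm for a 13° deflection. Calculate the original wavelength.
9.6000 pm

From λ' = λ + Δλ, we have λ = λ' - Δλ

First calculate the Compton shift:
Δλ = λ_C(1 - cos θ)
Δλ = 2.4263 × (1 - cos(13°))
Δλ = 2.4263 × 0.0256
Δλ = 0.0622 pm

Initial wavelength:
λ = λ' - Δλ
λ = 9.6622 - 0.0622
λ = 9.6000 pm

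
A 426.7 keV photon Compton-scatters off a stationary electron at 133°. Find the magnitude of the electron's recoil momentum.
3.0083e-22 kg·m/s

The electron is initially at rest, so by conservation of momentum:
p⃗_e = p⃗₀ − p⃗'  (incident photon momentum minus scattered photon momentum)

Photon momentum magnitudes (p = h/λ = E/c):
λ₀ = hc/E₀ = 2.9057 pm → p₀ = h/λ₀ = 2.2804e-22 kg·m/s
Δλ = λ_C(1 − cos 133°) = 4.0810 pm
λ' = 6.9867 pm → p' = h/λ' = 9.4838e-23 kg·m/s

The scattered photon makes angle θ = 133° with the incident direction, so by the law of cosines:
|p⃗_e|² = p₀² + p'² − 2p₀p'cos θ
|p⃗_e|² = (2.2804e-22)² + (9.4838e-23)² − 2·2.2804e-22·9.4838e-23·cos(133°)
|p⃗_e| = 3.0083e-22 kg·m/s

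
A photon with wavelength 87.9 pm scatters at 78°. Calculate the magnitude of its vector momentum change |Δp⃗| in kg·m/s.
9.3872e-24 kg·m/s

Photon momentum magnitude is p = h/λ.

Initial momentum:
p₀ = h/λ = 6.6261e-34/8.7900e-11 = 7.5382e-24 kg·m/s

After scattering:
λ' = λ + Δλ = 87.9 + 1.9219 = 89.8219 pm
p' = h/λ' = 6.6261e-34/8.9822e-11 = 7.3769e-24 kg·m/s

Momentum is a vector; the scattered photon's direction makes angle θ = 78° with the incident direction. The magnitude of the vector change Δp⃗ = p⃗₀ − p⃗' is found from the law of cosines:
|Δp⃗|² = p₀² + p'² − 2p₀p'cos θ
|Δp⃗|² = (7.5382e-24)² + (7.3769e-24)² − 2·7.5382e-24·7.3769e-24·cos(78°)
|Δp⃗| = 9.3872e-24 kg·m/s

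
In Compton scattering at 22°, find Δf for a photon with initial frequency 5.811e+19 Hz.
1.924e+18 Hz (decrease)

Convert frequency to wavelength (c = 299792458 m/s):
λ₀ = c/f₀ = 299792458/5.811e+19 = 5.1590511e-12 m = 5.1591 pm

Calculate Compton shift:
Δλ = λ_C(1 - cos(22°)) = 0.1767 pm

Final wavelength:
λ' = λ₀ + Δλ = 5.1591 + 0.1767 = 5.3357 pm

Final frequency:
f' = c/λ' = 299792458/5.3357256e-12 = 5.6185883e+19 Hz

Frequency shift (decrease):
Δf = f₀ - f' = 5.811e+19 - 5.6185883e+19 = 1.924e+18 Hz

(Intermediate values are shown rounded; full precision is carried through to the final answer.)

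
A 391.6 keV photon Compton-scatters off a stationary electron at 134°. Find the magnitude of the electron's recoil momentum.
2.8029e-22 kg·m/s

The electron is initially at rest, so by conservation of momentum:
p⃗_e = p⃗₀ − p⃗'  (incident photon momentum minus scattered photon momentum)

Photon momentum magnitudes (p = h/λ = E/c):
λ₀ = hc/E₀ = 3.1661 pm → p₀ = h/λ₀ = 2.0928e-22 kg·m/s
Δλ = λ_C(1 − cos 134°) = 4.1118 pm
λ' = 7.2779 pm → p' = h/λ' = 9.1044e-23 kg·m/s

The scattered photon makes angle θ = 134° with the incident direction, so by the law of cosines:
|p⃗_e|² = p₀² + p'² − 2p₀p'cos θ
|p⃗_e|² = (2.0928e-22)² + (9.1044e-23)² − 2·2.0928e-22·9.1044e-23·cos(134°)
|p⃗_e| = 2.8029e-22 kg·m/s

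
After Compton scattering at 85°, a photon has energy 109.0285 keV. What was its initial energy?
135.4000 keV

Convert final energy to wavelength (hc ≈ 1239.842 keV·pm):
λ' = hc/E' = 1239.842 / 109.0285 = 11.3717 pm

Calculate the Compton shift:
Δλ = λ_C(1 - cos(85°))
Δλ = 2.4263 × (1 - cos(85°))
Δλ = 2.2148 pm

Initial wavelength:
λ = λ' - Δλ = 11.3717 - 2.2148 = 9.1569 pm

Initial energy:
E = hc/λ = 1239.842 / 9.1569 = 135.4000 keV

(Intermediate values are shown rounded; full precision is carried through to the final answer.)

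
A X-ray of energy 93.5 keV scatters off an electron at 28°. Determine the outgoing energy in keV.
91.5394 keV

First convert energy to wavelength:
λ = hc/E, with hc ≈ 1239.842 keV·pm (i.e. 1239.842 eV·nm)

For E = 93.5 keV = 93500 eV:
λ = 1239.842 keV·pm / 93.5 keV
λ = 13.2603 pm

Calculate the Compton shift:
Δλ = λ_C(1 - cos(28°)) = 2.4263 × 0.1171
Δλ = 0.2840 pm

Final wavelength:
λ' = 13.2603 + 0.2840 = 13.5443 pm

Final energy:
E' = hc/λ' = 1239.842 / 13.5443 = 91.5394 keV

(Intermediate values are shown rounded; full precision is carried through to the final answer.)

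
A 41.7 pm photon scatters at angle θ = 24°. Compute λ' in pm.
41.9098 pm

Using the Compton scattering formula:
λ' = λ + Δλ = λ + λ_C(1 - cos θ)

Given:
- Initial wavelength λ = 41.7 pm
- Scattering angle θ = 24°
- Compton wavelength λ_C ≈ 2.4263 pm

Calculate the shift:
Δλ = 2.4263 × (1 - cos(24°))
Δλ = 2.4263 × 0.0865
Δλ = 0.2098 pm

Final wavelength:
λ' = 41.7 + 0.2098 = 41.9098 pm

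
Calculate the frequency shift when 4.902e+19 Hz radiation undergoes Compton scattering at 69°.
9.946e+18 Hz (decrease)

Convert frequency to wavelength (c = 299792458 m/s):
λ₀ = c/f₀ = 299792458/4.902e+19 = 6.1157172e-12 m = 6.1157 pm

Calculate Compton shift:
Δλ = λ_C(1 - cos(69°)) = 1.5568 pm

Final wavelength:
λ' = λ₀ + Δλ = 6.1157 + 1.5568 = 7.6725 pm

Final frequency:
f' = c/λ' = 299792458/7.6725156e-12 = 3.9073555e+19 Hz

Frequency shift (decrease):
Δf = f₀ - f' = 4.902e+19 - 3.9073555e+19 = 9.946e+18 Hz

(Intermediate values are shown rounded; full precision is carried through to the final answer.)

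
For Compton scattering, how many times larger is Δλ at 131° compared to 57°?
131° produces the larger shift by a factor of 3.637

Calculate both shifts using Δλ = λ_C(1 - cos θ):

For θ₁ = 57°:
Δλ₁ = 2.4263 × (1 - cos(57°))
Δλ₁ = 2.4263 × 0.4554
Δλ₁ = 1.1048 pm

For θ₂ = 131°:
Δλ₂ = 2.4263 × (1 - cos(131°))
Δλ₂ = 2.4263 × 1.6561
Δλ₂ = 4.0181 pm

The 131° angle produces the larger shift.
Ratio: 4.0181/1.1048 = 3.637

(Intermediate values are shown rounded; full precision is carried through to the final answer.)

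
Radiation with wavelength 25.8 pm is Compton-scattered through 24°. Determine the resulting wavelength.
26.0098 pm

Using the Compton scattering formula:
λ' = λ + Δλ = λ + λ_C(1 - cos θ)

Given:
- Initial wavelength λ = 25.8 pm
- Scattering angle θ = 24°
- Compton wavelength λ_C ≈ 2.4263 pm

Calculate the shift:
Δλ = 2.4263 × (1 - cos(24°))
Δλ = 2.4263 × 0.0865
Δλ = 0.2098 pm

Final wavelength:
λ' = 25.8 + 0.2098 = 26.0098 pm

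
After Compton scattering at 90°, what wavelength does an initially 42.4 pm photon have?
44.8263 pm

Using the Compton formula: λ' = λ + λ_C(1 − cos θ)

For θ = 90°, cos θ = 0 (exact) = 0.0000, so:
1 − cos 90° = 1 − (0) = 1.0000

Δλ = λ_C × 1.0000 = 2.4263 × 1.0000 = 2.4263 pm

λ' = 42.4 + 2.4263 = 44.8263 pm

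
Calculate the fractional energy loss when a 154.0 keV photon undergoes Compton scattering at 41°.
0.0688 (or 6.88%)

Calculate initial and final photon energies:

Initial: E₀ = 154.0 keV → λ₀ = 8.0509 pm
Compton shift: Δλ = 0.5952 pm
Final wavelength: λ' = 8.6461 pm
Final energy: E' = 143.3994 keV

Fractional energy loss:
(E₀ - E')/E₀ = (154.0000 - 143.3994)/154.0000
= 10.6006/154.0000
= 0.0688
= 6.88%

(Intermediate values are shown rounded; full precision is carried through to the final answer.)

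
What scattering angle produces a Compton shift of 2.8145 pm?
99.21°

From the Compton formula Δλ = λ_C(1 - cos θ), we can solve for θ:

cos θ = 1 - Δλ/λ_C

Given:
- Δλ = 2.8145 pm
- λ_C = h/(m_e·c) ≈ 2.42631024 pm

cos θ = 1 - 2.8145/2.42631024
cos θ = 1 - 1.159992
cos θ = -0.159992

θ = arccos(-0.159992)
θ = 99.21°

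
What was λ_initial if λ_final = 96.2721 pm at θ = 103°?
93.3000 pm

From λ' = λ + Δλ, we have λ = λ' - Δλ

First calculate the Compton shift:
Δλ = λ_C(1 - cos θ)
Δλ = 2.4263 × (1 - cos(103°))
Δλ = 2.4263 × 1.2250
Δλ = 2.9721 pm

Initial wavelength:
λ = λ' - Δλ
λ = 96.2721 - 2.9721
λ = 93.3000 pm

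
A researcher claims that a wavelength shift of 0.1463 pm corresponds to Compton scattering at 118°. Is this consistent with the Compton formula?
No, inconsistent

Calculate the expected shift for θ = 118°:

Δλ_expected = λ_C(1 - cos(118°))
Δλ_expected = 2.4263 × (1 - cos(118°))
Δλ_expected = 2.4263 × 1.4695
Δλ_expected = 3.5654 pm

Given shift: 0.1463 pm
Expected shift: 3.5654 pm
Difference: 3.4191 pm

The values do not match. The given shift corresponds to θ ≈ 20.0°, not 118°.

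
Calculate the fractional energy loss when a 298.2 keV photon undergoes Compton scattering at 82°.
0.3344 (or 33.44%)

Calculate initial and final photon energies:

Initial: E₀ = 298.2 keV → λ₀ = 4.1578 pm
Compton shift: Δλ = 2.0886 pm
Final wavelength: λ' = 6.2464 pm
Final energy: E' = 198.4895 keV

Fractional energy loss:
(E₀ - E')/E₀ = (298.2000 - 198.4895)/298.2000
= 99.7105/298.2000
= 0.3344
= 33.44%

(Intermediate values are shown rounded; full precision is carried through to the final answer.)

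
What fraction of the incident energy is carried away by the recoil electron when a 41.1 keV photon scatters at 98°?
0.0839 (or 8.39%)

Calculate initial and final photon energies:

Initial: E₀ = 41.1 keV → λ₀ = 30.1665 pm
Compton shift: Δλ = 2.7640 pm
Final wavelength: λ' = 32.9305 pm
Final energy: E' = 37.6503 keV

Fractional energy loss:
(E₀ - E')/E₀ = (41.1000 - 37.6503)/41.1000
= 3.4497/41.1000
= 0.0839
= 8.39%

(Intermediate values are shown rounded; full precision is carried through to the final answer.)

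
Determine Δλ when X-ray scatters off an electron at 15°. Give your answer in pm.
0.0827 pm

Using the Compton scattering formula:
Δλ = λ_C(1 - cos θ)

where λ_C = h/(m_e·c) ≈ 2.4263 pm is the Compton wavelength of an electron.

For θ = 15°:
cos(15°) = 0.9659
1 - cos(15°) = 0.0341

Δλ = 2.4263 × 0.0341
Δλ = 0.0827 pm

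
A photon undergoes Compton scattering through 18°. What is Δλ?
0.1188 pm

Using the Compton scattering formula:
Δλ = λ_C(1 - cos θ)

where λ_C = h/(m_e·c) ≈ 2.4263 pm is the Compton wavelength of an electron.

For θ = 18°:
cos(18°) = 0.9511
1 - cos(18°) = 0.0489

Δλ = 2.4263 × 0.0489
Δλ = 0.1188 pm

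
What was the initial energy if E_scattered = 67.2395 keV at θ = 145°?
88.4000 keV

Convert final energy to wavelength (hc ≈ 1239.842 keV·pm):
λ' = hc/E' = 1239.842 / 67.2395 = 18.4392 pm

Calculate the Compton shift:
Δλ = λ_C(1 - cos(145°))
Δλ = 2.4263 × (1 - cos(145°))
Δλ = 4.4138 pm

Initial wavelength:
λ = λ' - Δλ = 18.4392 - 4.4138 = 14.0254 pm

Initial energy:
E = hc/λ = 1239.842 / 14.0254 = 88.4000 keV

(Intermediate values are shown rounded; full precision is carried through to the final answer.)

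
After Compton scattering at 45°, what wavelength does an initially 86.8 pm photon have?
87.5106 pm

Using the Compton formula: λ' = λ + λ_C(1 − cos θ)

For θ = 45°, cos θ = √2/2 (exact) ≈ 0.7071, so:
1 − cos 45° = 1 − (√2/2) ≈ 0.2929

Δλ = λ_C × 0.2929 = 2.4263 × 0.2929 = 0.7106 pm

λ' = 86.8 + 0.7106 = 87.5106 pm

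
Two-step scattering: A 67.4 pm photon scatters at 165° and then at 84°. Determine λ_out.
74.3426 pm

Apply Compton shift twice:

First scattering at θ₁ = 165°:
Δλ₁ = λ_C(1 - cos(165°))
Δλ₁ = 2.4263 × 1.9659
Δλ₁ = 4.7699 pm

After first scattering:
λ₁ = 67.4 + 4.7699 = 72.1699 pm

Second scattering at θ₂ = 84°:
Δλ₂ = λ_C(1 - cos(84°))
Δλ₂ = 2.4263 × 0.8955
Δλ₂ = 2.1727 pm

Final wavelength:
λ₂ = 72.1699 + 2.1727 = 74.3426 pm

Total shift: Δλ_total = 4.7699 + 2.1727 = 6.9426 pm

(Intermediate values are shown rounded; full precision is carried through to the final answer.)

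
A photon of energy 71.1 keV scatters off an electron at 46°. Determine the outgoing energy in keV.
68.2024 keV

First convert energy to wavelength:
λ = hc/E, with hc ≈ 1239.842 keV·pm (i.e. 1239.842 eV·nm)

For E = 71.1 keV = 71100 eV:
λ = 1239.842 keV·pm / 71.1 keV
λ = 17.4380 pm

Calculate the Compton shift:
Δλ = λ_C(1 - cos(46°)) = 2.4263 × 0.3053
Δλ = 0.7409 pm

Final wavelength:
λ' = 17.4380 + 0.7409 = 18.1789 pm

Final energy:
E' = hc/λ' = 1239.842 / 18.1789 = 68.2024 keV

(Intermediate values are shown rounded; full precision is carried through to the final answer.)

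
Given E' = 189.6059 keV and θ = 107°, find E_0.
364.3002 keV

Convert final energy to wavelength (hc ≈ 1239.842 keV·pm):
λ' = hc/E' = 1239.842 / 189.6059 = 6.5390 pm

Calculate the Compton shift:
Δλ = λ_C(1 - cos(107°))
Δλ = 2.4263 × (1 - cos(107°))
Δλ = 3.1357 pm

Initial wavelength:
λ = λ' - Δλ = 6.5390 - 3.1357 = 3.4034 pm

Initial energy:
E = hc/λ = 1239.842 / 3.4034 = 364.3002 keV

(Intermediate values are shown rounded; full precision is carried through to the final answer.)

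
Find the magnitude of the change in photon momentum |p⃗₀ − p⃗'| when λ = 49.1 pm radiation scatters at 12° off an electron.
2.8197e-24 kg·m/s

Photon momentum magnitude is p = h/λ.

Initial momentum:
p₀ = h/λ = 6.6261e-34/4.9100e-11 = 1.3495e-23 kg·m/s

After scattering:
λ' = λ + Δλ = 49.1 + 0.0530 = 49.1530 pm
p' = h/λ' = 6.6261e-34/4.9153e-11 = 1.3480e-23 kg·m/s

Momentum is a vector; the scattered photon's direction makes angle θ = 12° with the incident direction. The magnitude of the vector change Δp⃗ = p⃗₀ − p⃗' is found from the law of cosines:
|Δp⃗|² = p₀² + p'² − 2p₀p'cos θ
|Δp⃗|² = (1.3495e-23)² + (1.3480e-23)² − 2·1.3495e-23·1.3480e-23·cos(12°)
|Δp⃗| = 2.8197e-24 kg·m/s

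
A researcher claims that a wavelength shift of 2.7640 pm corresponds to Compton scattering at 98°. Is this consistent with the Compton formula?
Yes, consistent

Calculate the expected shift for θ = 98°:

Δλ_expected = λ_C(1 - cos(98°))
Δλ_expected = 2.4263 × (1 - cos(98°))
Δλ_expected = 2.4263 × 1.1392
Δλ_expected = 2.7640 pm

Given shift: 2.7640 pm
Expected shift: 2.7640 pm
Difference: 0.0000 pm

The values match. This is consistent with Compton scattering at the stated angle.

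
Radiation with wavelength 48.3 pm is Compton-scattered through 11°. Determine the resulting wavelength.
48.3446 pm

Using the Compton scattering formula:
λ' = λ + Δλ = λ + λ_C(1 - cos θ)

Given:
- Initial wavelength λ = 48.3 pm
- Scattering angle θ = 11°
- Compton wavelength λ_C ≈ 2.4263 pm

Calculate the shift:
Δλ = 2.4263 × (1 - cos(11°))
Δλ = 2.4263 × 0.0184
Δλ = 0.0446 pm

Final wavelength:
λ' = 48.3 + 0.0446 = 48.3446 pm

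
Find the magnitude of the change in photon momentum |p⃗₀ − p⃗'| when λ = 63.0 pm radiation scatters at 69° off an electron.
1.1773e-23 kg·m/s

Photon momentum magnitude is p = h/λ.

Initial momentum:
p₀ = h/λ = 6.6261e-34/6.3000e-11 = 1.0518e-23 kg·m/s

After scattering:
λ' = λ + Δλ = 63.0 + 1.5568 = 64.5568 pm
p' = h/λ' = 6.6261e-34/6.4557e-11 = 1.0264e-23 kg·m/s

Momentum is a vector; the scattered photon's direction makes angle θ = 69° with the incident direction. The magnitude of the vector change Δp⃗ = p⃗₀ − p⃗' is found from the law of cosines:
|Δp⃗|² = p₀² + p'² − 2p₀p'cos θ
|Δp⃗|² = (1.0518e-23)² + (1.0264e-23)² − 2·1.0518e-23·1.0264e-23·cos(69°)
|Δp⃗| = 1.1773e-23 kg·m/s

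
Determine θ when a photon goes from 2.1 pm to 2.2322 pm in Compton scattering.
19.00°

First find the wavelength shift:
Δλ = λ' - λ = 2.2322 - 2.1 = 0.1322 pm

Using Δλ = λ_C(1 - cos θ), with λ_C = h/(m_e·c) ≈ 2.42631024 pm:
cos θ = 1 - Δλ/λ_C
cos θ = 1 - 0.1322/2.42631024
cos θ = 0.945514

θ = arccos(0.945514)
θ = 19.00°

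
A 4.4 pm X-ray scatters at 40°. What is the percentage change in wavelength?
12.9011%

Calculate the Compton shift:
Δλ = λ_C(1 - cos(40°))
Δλ = 2.4263 × (1 - cos(40°))
Δλ = 2.4263 × 0.2340
Δλ = 0.5676 pm

Percentage change:
(Δλ/λ₀) × 100 = (0.5676/4.4) × 100
= 12.9011%

(Intermediate values are shown rounded; full precision is carried through to the final answer.)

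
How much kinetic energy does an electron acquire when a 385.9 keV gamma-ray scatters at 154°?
227.3508 keV

By energy conservation: K_e = E_initial - E_final

First find the scattered photon energy:
Initial wavelength: λ = hc/E = 3.2129 pm
Compton shift: Δλ = λ_C(1 - cos(154°)) = 4.6071 pm
Final wavelength: λ' = 3.2129 + 4.6071 = 7.8199 pm
Final photon energy: E' = hc/λ' = 158.5492 keV

Electron kinetic energy:
K_e = E - E' = 385.9000 - 158.5492 = 227.3508 keV

(Intermediate values are shown rounded; full precision is carried through to the final answer.)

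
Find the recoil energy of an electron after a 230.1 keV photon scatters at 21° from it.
6.6821 keV

By energy conservation: K_e = E_initial - E_final

First find the scattered photon energy:
Initial wavelength: λ = hc/E = 5.3883 pm
Compton shift: Δλ = λ_C(1 - cos(21°)) = 0.1612 pm
Final wavelength: λ' = 5.3883 + 0.1612 = 5.5494 pm
Final photon energy: E' = hc/λ' = 223.4179 keV

Electron kinetic energy:
K_e = E - E' = 230.1000 - 223.4179 = 6.6821 keV

(Intermediate values are shown rounded; full precision is carried through to the final answer.)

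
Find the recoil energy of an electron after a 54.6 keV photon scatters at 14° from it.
0.1727 keV

By energy conservation: K_e = E_initial - E_final

First find the scattered photon energy:
Initial wavelength: λ = hc/E = 22.7077 pm
Compton shift: Δλ = λ_C(1 - cos(14°)) = 0.0721 pm
Final wavelength: λ' = 22.7077 + 0.0721 = 22.7798 pm
Final photon energy: E' = hc/λ' = 54.4273 keV

Electron kinetic energy:
K_e = E - E' = 54.6000 - 54.4273 = 0.1727 keV

(Intermediate values are shown rounded; full precision is carried through to the final answer.)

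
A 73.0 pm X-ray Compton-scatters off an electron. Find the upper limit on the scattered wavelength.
77.8526 pm (at θ = 180°)

The Compton shift is Δλ = λ_C(1 − cos θ).

Since cos θ ranges from −1 to 1, the factor (1 − cos θ) ranges from 0 to 2; the maximum shift occurs at θ = 180° (backscattering):
Δλ_max = 2λ_C = 2 × 2.4263 pm = 4.8526 pm

Maximum scattered wavelength:
λ'_max = λ₀ + Δλ_max = 73.0 + 4.8526 = 77.8526 pm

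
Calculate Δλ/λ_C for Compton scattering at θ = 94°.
1.0698 λ_C

The Compton shift formula is:
Δλ = λ_C(1 - cos θ)

Dividing both sides by λ_C:
Δλ/λ_C = 1 - cos θ

For θ = 94°:
Δλ/λ_C = 1 - cos(94°)
Δλ/λ_C = 1 - -0.0698
Δλ/λ_C = 1.0698

This means the shift is 1.0698 × λ_C = 2.5956 pm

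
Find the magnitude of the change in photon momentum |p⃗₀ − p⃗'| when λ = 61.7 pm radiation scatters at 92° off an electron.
1.5151e-23 kg·m/s

Photon momentum magnitude is p = h/λ.

Initial momentum:
p₀ = h/λ = 6.6261e-34/6.1700e-11 = 1.0739e-23 kg·m/s

After scattering:
λ' = λ + Δλ = 61.7 + 2.5110 = 64.2110 pm
p' = h/λ' = 6.6261e-34/6.4211e-11 = 1.0319e-23 kg·m/s

Momentum is a vector; the scattered photon's direction makes angle θ = 92° with the incident direction. The magnitude of the vector change Δp⃗ = p⃗₀ − p⃗' is found from the law of cosines:
|Δp⃗|² = p₀² + p'² − 2p₀p'cos θ
|Δp⃗|² = (1.0739e-23)² + (1.0319e-23)² − 2·1.0739e-23·1.0319e-23·cos(92°)
|Δp⃗| = 1.5151e-23 kg·m/s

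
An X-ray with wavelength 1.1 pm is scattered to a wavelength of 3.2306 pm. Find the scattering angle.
83.00°

First find the wavelength shift:
Δλ = λ' - λ = 3.2306 - 1.1 = 2.1306 pm

Using Δλ = λ_C(1 - cos θ), with λ_C = h/(m_e·c) ≈ 2.42631024 pm:
cos θ = 1 - Δλ/λ_C
cos θ = 1 - 2.1306/2.42631024
cos θ = 0.121877

θ = arccos(0.121877)
θ = 83.00°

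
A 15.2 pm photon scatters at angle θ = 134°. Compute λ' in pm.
19.3118 pm

Using the Compton scattering formula:
λ' = λ + Δλ = λ + λ_C(1 - cos θ)

Given:
- Initial wavelength λ = 15.2 pm
- Scattering angle θ = 134°
- Compton wavelength λ_C ≈ 2.4263 pm

Calculate the shift:
Δλ = 2.4263 × (1 - cos(134°))
Δλ = 2.4263 × 1.6947
Δλ = 4.1118 pm

Final wavelength:
λ' = 15.2 + 4.1118 = 19.3118 pm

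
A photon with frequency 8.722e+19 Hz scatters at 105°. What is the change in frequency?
4.104e+19 Hz (decrease)

Convert frequency to wavelength (c = 299792458 m/s):
λ₀ = c/f₀ = 299792458/8.722e+19 = 3.4371986e-12 m = 3.4372 pm

Calculate Compton shift:
Δλ = λ_C(1 - cos(105°)) = 3.0543 pm

Final wavelength:
λ' = λ₀ + Δλ = 3.4372 + 3.0543 = 6.4915 pm

Final frequency:
f' = c/λ' = 299792458/6.4914841e-12 = 4.6182422e+19 Hz

Frequency shift (decrease):
Δf = f₀ - f' = 8.722e+19 - 4.6182422e+19 = 4.104e+19 Hz

(Intermediate values are shown rounded; full precision is carried through to the final answer.)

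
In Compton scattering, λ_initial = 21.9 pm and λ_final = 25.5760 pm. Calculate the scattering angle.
121.00°

First find the wavelength shift:
Δλ = λ' - λ = 25.5760 - 21.9 = 3.6760 pm

Using Δλ = λ_C(1 - cos θ), with λ_C = h/(m_e·c) ≈ 2.42631024 pm:
cos θ = 1 - Δλ/λ_C
cos θ = 1 - 3.6760/2.42631024
cos θ = -0.515058

θ = arccos(-0.515058)
θ = 121.00°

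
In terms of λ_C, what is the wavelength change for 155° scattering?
1.9063 λ_C

The Compton shift formula is:
Δλ = λ_C(1 - cos θ)

Dividing both sides by λ_C:
Δλ/λ_C = 1 - cos θ

For θ = 155°:
Δλ/λ_C = 1 - cos(155°)
Δλ/λ_C = 1 - -0.9063
Δλ/λ_C = 1.9063

This means the shift is 1.9063 × λ_C = 4.6253 pm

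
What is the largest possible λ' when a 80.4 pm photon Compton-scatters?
85.2526 pm (at θ = 180°)

The Compton shift is Δλ = λ_C(1 − cos θ).

Since cos θ ranges from −1 to 1, the factor (1 − cos θ) ranges from 0 to 2; the maximum shift occurs at θ = 180° (backscattering):
Δλ_max = 2λ_C = 2 × 2.4263 pm = 4.8526 pm

Maximum scattered wavelength:
λ'_max = λ₀ + Δλ_max = 80.4 + 4.8526 = 85.2526 pm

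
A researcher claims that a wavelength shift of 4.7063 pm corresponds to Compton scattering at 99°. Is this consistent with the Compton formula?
No, inconsistent

Calculate the expected shift for θ = 99°:

Δλ_expected = λ_C(1 - cos(99°))
Δλ_expected = 2.4263 × (1 - cos(99°))
Δλ_expected = 2.4263 × 1.1564
Δλ_expected = 2.8059 pm

Given shift: 4.7063 pm
Expected shift: 2.8059 pm
Difference: 1.9004 pm

The values do not match. The given shift corresponds to θ ≈ 160.0°, not 99°.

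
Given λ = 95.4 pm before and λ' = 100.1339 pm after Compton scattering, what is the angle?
162.00°

First find the wavelength shift:
Δλ = λ' - λ = 100.1339 - 95.4 = 4.7339 pm

Using Δλ = λ_C(1 - cos θ), with λ_C = h/(m_e·c) ≈ 2.42631024 pm:
cos θ = 1 - Δλ/λ_C
cos θ = 1 - 4.7339/2.42631024
cos θ = -0.951070

θ = arccos(-0.951070)
θ = 162.00°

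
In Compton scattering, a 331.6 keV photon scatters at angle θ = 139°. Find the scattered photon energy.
155.0493 keV

First convert energy to wavelength:
λ = hc/E, with hc ≈ 1239.842 keV·pm (i.e. 1239.842 eV·nm)

For E = 331.6 keV = 331600 eV:
λ = 1239.842 keV·pm / 331.6 keV
λ = 3.7390 pm

Calculate the Compton shift:
Δλ = λ_C(1 - cos(139°)) = 2.4263 × 1.7547
Δλ = 4.2575 pm

Final wavelength:
λ' = 3.7390 + 4.2575 = 7.9964 pm

Final energy:
E' = hc/λ' = 1239.842 / 7.9964 = 155.0493 keV

(Intermediate values are shown rounded; full precision is carried through to the final answer.)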